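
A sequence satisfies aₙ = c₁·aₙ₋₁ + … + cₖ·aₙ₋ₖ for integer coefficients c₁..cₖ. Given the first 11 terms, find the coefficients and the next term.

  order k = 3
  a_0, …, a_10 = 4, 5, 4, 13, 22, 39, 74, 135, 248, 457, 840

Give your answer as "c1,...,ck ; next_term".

1,1,1 ; 1545

  a_3 = 1·4 + 1·5 + 1·4 = 13
  a_4 = 1·13 + 1·4 + 1·5 = 22
  a_5 = 1·22 + 1·13 + 1·4 = 39
  a_6 = 1·39 + 1·22 + 1·13 = 74
  a_7 = 1·74 + 1·39 + 1·22 = 135
  a_8 = 1·135 + 1·74 + 1·39 = 248
  a_9 = 1·248 + 1·135 + 1·74 = 457
  a_10 = 1·457 + 1·248 + 1·135 = 840
  a_11 = 1·840 + 1·457 + 1·248 = 1545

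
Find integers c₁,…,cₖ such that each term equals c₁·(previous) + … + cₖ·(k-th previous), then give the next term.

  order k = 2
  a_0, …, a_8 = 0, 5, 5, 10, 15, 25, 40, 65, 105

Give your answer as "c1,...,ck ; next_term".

1,1 ; 170

  a_2 = 1·5 + 1·0 = 5
  a_3 = 1·5 + 1·5 = 10
  a_4 = 1·10 + 1·5 = 15
  a_5 = 1·15 + 1·10 = 25
  a_6 = 1·25 + 1·15 = 40
  a_7 = 1·40 + 1·25 = 65
  a_8 = 1·65 + 1·40 = 105
  a_9 = 1·105 + 1·65 = 170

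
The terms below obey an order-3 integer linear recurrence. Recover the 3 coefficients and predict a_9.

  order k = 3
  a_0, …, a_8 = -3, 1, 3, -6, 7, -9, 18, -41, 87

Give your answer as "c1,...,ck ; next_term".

-3,-3,-2 ; -174

  a_3 = -3·3 + -3·1 + -2·-3 = -6
  a_4 = -3·-6 + -3·3 + -2·1 = 7
  a_5 = -3·7 + -3·-6 + -2·3 = -9
  a_6 = -3·-9 + -3·7 + -2·-6 = 18
  a_7 = -3·18 + -3·-9 + -2·7 = -41
  a_8 = -3·-41 + -3·18 + -2·-9 = 87
  a_9 = -3·87 + -3·-41 + -2·18 = -174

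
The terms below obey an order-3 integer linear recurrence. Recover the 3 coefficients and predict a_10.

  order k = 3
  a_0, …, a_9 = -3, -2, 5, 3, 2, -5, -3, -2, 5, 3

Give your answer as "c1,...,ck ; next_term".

0,0,-1 ; 2

  a_3 = 0·5 + 0·-2 + -1·-3 = 3
  a_4 = 0·3 + 0·5 + -1·-2 = 2
  a_5 = 0·2 + 0·3 + -1·5 = -5
  a_6 = 0·-5 + 0·2 + -1·3 = -3
  a_7 = 0·-3 + 0·-5 + -1·2 = -2
  a_8 = 0·-2 + 0·-3 + -1·-5 = 5
  a_9 = 0·5 + 0·-2 + -1·-3 = 3
  a_10 = 0·3 + 0·5 + -1·-2 = 2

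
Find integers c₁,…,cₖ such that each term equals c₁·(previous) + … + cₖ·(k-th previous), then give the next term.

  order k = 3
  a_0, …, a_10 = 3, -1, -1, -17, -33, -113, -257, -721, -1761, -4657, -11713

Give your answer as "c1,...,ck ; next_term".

  a_3 = 2·-1 + 3·-1 + -4·3 = -17
  a_4 = 2·-17 + 3·-1 + -4·-1 = -33
  a_5 = 2·-33 + 3·-17 + -4·-1 = -113
  a_6 = 2·-113 + 3·-33 + -4·-17 = -257
  a_7 = 2·-257 + 3·-113 + -4·-33 = -721
  a_8 = 2·-721 + 3·-257 + -4·-113 = -1761
  a_9 = 2·-1761 + 3·-721 + -4·-257 = -4657
  a_10 = 2·-4657 + 3·-1761 + -4·-721 = -11713
  a_11 = 2·-11713 + 3·-4657 + -4·-1761 = -30353

2,3,-4 ; -30353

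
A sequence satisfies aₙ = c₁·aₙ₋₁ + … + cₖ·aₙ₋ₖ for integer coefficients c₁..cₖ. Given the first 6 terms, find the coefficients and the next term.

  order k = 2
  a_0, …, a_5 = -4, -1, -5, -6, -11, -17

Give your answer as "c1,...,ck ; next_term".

  a_2 = 1·-1 + 1·-4 = -5
  a_3 = 1·-5 + 1·-1 = -6
  a_4 = 1·-6 + 1·-5 = -11
  a_5 = 1·-11 + 1·-6 = -17
  a_6 = 1·-17 + 1·-11 = -28

1,1 ; -28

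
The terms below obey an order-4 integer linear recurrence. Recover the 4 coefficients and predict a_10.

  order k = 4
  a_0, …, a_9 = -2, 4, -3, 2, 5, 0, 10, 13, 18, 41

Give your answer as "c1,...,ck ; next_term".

1,1,1,-1 ; 62

  a_4 = 1·2 + 1·-3 + 1·4 + -1·-2 = 5
  a_5 = 1·5 + 1·2 + 1·-3 + -1·4 = 0
  a_6 = 1·0 + 1·5 + 1·2 + -1·-3 = 10
  a_7 = 1·10 + 1·0 + 1·5 + -1·2 = 13
  a_8 = 1·13 + 1·10 + 1·0 + -1·5 = 18
  a_9 = 1·18 + 1·13 + 1·10 + -1·0 = 41
  a_10 = 1·41 + 1·18 + 1·13 + -1·10 = 62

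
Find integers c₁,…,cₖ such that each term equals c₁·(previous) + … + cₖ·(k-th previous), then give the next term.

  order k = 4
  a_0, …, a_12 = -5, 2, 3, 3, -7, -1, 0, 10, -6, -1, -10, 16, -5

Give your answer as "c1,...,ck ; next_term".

0,0,-1,1 ; 9

  a_4 = 0·3 + 0·3 + -1·2 + 1·-5 = -7
  a_5 = 0·-7 + 0·3 + -1·3 + 1·2 = -1
  a_6 = 0·-1 + 0·-7 + -1·3 + 1·3 = 0
  a_7 = 0·0 + 0·-1 + -1·-7 + 1·3 = 10
  a_8 = 0·10 + 0·0 + -1·-1 + 1·-7 = -6
  a_9 = 0·-6 + 0·10 + -1·0 + 1·-1 = -1
  a_10 = 0·-1 + 0·-6 + -1·10 + 1·0 = -10
  a_11 = 0·-10 + 0·-1 + -1·-6 + 1·10 = 16
  a_12 = 0·16 + 0·-10 + -1·-1 + 1·-6 = -5
  a_13 = 0·-5 + 0·16 + -1·-10 + 1·-1 = 9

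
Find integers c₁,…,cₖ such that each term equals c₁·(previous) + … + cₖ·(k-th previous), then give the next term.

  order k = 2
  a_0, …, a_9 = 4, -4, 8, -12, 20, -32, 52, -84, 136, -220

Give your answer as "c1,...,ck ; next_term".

-1,1 ; 356

  a_2 = -1·-4 + 1·4 = 8
  a_3 = -1·8 + 1·-4 = -12
  a_4 = -1·-12 + 1·8 = 20
  a_5 = -1·20 + 1·-12 = -32
  a_6 = -1·-32 + 1·20 = 52
  a_7 = -1·52 + 1·-32 = -84
  a_8 = -1·-84 + 1·52 = 136
  a_9 = -1·136 + 1·-84 = -220
  a_10 = -1·-220 + 1·136 = 356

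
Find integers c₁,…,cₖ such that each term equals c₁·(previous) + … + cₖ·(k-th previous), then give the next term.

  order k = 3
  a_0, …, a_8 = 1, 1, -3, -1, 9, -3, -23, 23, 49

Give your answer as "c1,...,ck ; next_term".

  a_3 = -1·-3 + -3·1 + -1·1 = -1
  a_4 = -1·-1 + -3·-3 + -1·1 = 9
  a_5 = -1·9 + -3·-1 + -1·-3 = -3
  a_6 = -1·-3 + -3·9 + -1·-1 = -23
  a_7 = -1·-23 + -3·-3 + -1·9 = 23
  a_8 = -1·23 + -3·-23 + -1·-3 = 49
  a_9 = -1·49 + -3·23 + -1·-23 = -95

-1,-3,-1 ; -95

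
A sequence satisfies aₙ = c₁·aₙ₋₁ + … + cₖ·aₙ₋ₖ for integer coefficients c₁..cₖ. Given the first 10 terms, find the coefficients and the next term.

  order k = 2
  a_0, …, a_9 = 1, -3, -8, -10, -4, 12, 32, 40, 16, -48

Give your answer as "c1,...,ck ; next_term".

2,-2 ; -128

  a_2 = 2·-3 + -2·1 = -8
  a_3 = 2·-8 + -2·-3 = -10
  a_4 = 2·-10 + -2·-8 = -4
  a_5 = 2·-4 + -2·-10 = 12
  a_6 = 2·12 + -2·-4 = 32
  a_7 = 2·32 + -2·12 = 40
  a_8 = 2·40 + -2·32 = 16
  a_9 = 2·16 + -2·40 = -48
  a_10 = 2·-48 + -2·16 = -128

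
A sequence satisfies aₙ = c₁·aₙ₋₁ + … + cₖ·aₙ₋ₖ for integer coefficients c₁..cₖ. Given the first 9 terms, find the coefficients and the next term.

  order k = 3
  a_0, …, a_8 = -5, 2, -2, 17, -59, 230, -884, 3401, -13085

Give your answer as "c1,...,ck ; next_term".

-3,3,-1 ; 50342

  a_3 = -3·-2 + 3·2 + -1·-5 = 17
  a_4 = -3·17 + 3·-2 + -1·2 = -59
  a_5 = -3·-59 + 3·17 + -1·-2 = 230
  a_6 = -3·230 + 3·-59 + -1·17 = -884
  a_7 = -3·-884 + 3·230 + -1·-59 = 3401
  a_8 = -3·3401 + 3·-884 + -1·230 = -13085
  a_9 = -3·-13085 + 3·3401 + -1·-884 = 50342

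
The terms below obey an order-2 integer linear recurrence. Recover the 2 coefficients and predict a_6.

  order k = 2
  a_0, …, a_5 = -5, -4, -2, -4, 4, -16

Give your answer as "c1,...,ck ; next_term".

-2,2 ; 40

  a_2 = -2·-4 + 2·-5 = -2
  a_3 = -2·-2 + 2·-4 = -4
  a_4 = -2·-4 + 2·-2 = 4
  a_5 = -2·4 + 2·-4 = -16
  a_6 = -2·-16 + 2·4 = 40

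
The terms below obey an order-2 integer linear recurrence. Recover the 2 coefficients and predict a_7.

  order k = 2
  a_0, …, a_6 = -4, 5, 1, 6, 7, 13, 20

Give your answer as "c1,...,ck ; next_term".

1,1 ; 33

  a_2 = 1·5 + 1·-4 = 1
  a_3 = 1·1 + 1·5 = 6
  a_4 = 1·6 + 1·1 = 7
  a_5 = 1·7 + 1·6 = 13
  a_6 = 1·13 + 1·7 = 20
  a_7 = 1·20 + 1·13 = 33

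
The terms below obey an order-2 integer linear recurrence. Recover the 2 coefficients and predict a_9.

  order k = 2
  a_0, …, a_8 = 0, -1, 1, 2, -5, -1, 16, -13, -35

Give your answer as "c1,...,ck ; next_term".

-1,-3 ; 74

  a_2 = -1·-1 + -3·0 = 1
  a_3 = -1·1 + -3·-1 = 2
  a_4 = -1·2 + -3·1 = -5
  a_5 = -1·-5 + -3·2 = -1
  a_6 = -1·-1 + -3·-5 = 16
  a_7 = -1·16 + -3·-1 = -13
  a_8 = -1·-13 + -3·16 = -35
  a_9 = -1·-35 + -3·-13 = 74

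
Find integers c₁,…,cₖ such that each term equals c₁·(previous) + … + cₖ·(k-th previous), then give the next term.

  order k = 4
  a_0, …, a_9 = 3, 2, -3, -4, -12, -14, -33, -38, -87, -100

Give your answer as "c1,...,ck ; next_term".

0,3,0,-1 ; -228

  a_4 = 0·-4 + 3·-3 + 0·2 + -1·3 = -12
  a_5 = 0·-12 + 3·-4 + 0·-3 + -1·2 = -14
  a_6 = 0·-14 + 3·-12 + 0·-4 + -1·-3 = -33
  a_7 = 0·-33 + 3·-14 + 0·-12 + -1·-4 = -38
  a_8 = 0·-38 + 3·-33 + 0·-14 + -1·-12 = -87
  a_9 = 0·-87 + 3·-38 + 0·-33 + -1·-14 = -100
  a_10 = 0·-100 + 3·-87 + 0·-38 + -1·-33 = -228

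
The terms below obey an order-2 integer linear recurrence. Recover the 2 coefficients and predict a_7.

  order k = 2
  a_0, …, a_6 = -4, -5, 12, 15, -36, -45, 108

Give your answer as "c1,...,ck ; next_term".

  a_2 = 0·-5 + -3·-4 = 12
  a_3 = 0·12 + -3·-5 = 15
  a_4 = 0·15 + -3·12 = -36
  a_5 = 0·-36 + -3·15 = -45
  a_6 = 0·-45 + -3·-36 = 108
  a_7 = 0·108 + -3·-45 = 135

0,-3 ; 135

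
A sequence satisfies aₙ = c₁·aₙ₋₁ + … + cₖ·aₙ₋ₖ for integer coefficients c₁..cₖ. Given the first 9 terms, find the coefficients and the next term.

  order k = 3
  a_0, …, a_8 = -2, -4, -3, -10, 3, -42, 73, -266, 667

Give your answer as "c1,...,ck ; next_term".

  a_3 = -2·-3 + 3·-4 + 2·-2 = -10
  a_4 = -2·-10 + 3·-3 + 2·-4 = 3
  a_5 = -2·3 + 3·-10 + 2·-3 = -42
  a_6 = -2·-42 + 3·3 + 2·-10 = 73
  a_7 = -2·73 + 3·-42 + 2·3 = -266
  a_8 = -2·-266 + 3·73 + 2·-42 = 667
  a_9 = -2·667 + 3·-266 + 2·73 = -1986

-2,3,2 ; -1986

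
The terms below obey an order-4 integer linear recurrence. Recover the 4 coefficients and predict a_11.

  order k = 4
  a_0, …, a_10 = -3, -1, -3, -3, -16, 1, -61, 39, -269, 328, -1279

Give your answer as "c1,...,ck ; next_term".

  a_4 = -1·-3 + 3·-3 + 1·-1 + 3·-3 = -16
  a_5 = -1·-16 + 3·-3 + 1·-3 + 3·-1 = 1
  a_6 = -1·1 + 3·-16 + 1·-3 + 3·-3 = -61
  a_7 = -1·-61 + 3·1 + 1·-16 + 3·-3 = 39
  a_8 = -1·39 + 3·-61 + 1·1 + 3·-16 = -269
  a_9 = -1·-269 + 3·39 + 1·-61 + 3·1 = 328
  a_10 = -1·328 + 3·-269 + 1·39 + 3·-61 = -1279
  a_11 = -1·-1279 + 3·328 + 1·-269 + 3·39 = 2111

-1,3,1,3 ; 2111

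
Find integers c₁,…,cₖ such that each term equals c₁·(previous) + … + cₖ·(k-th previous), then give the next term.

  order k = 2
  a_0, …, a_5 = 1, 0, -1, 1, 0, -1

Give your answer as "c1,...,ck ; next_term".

-1,-1 ; 1

  a_2 = -1·0 + -1·1 = -1
  a_3 = -1·-1 + -1·0 = 1
  a_4 = -1·1 + -1·-1 = 0
  a_5 = -1·0 + -1·1 = -1
  a_6 = -1·-1 + -1·0 = 1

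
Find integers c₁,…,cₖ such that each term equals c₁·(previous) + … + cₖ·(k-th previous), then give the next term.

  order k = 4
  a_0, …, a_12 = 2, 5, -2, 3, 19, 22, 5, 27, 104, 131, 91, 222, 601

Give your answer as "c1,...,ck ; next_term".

  a_4 = 1·3 + -1·-2 + 2·5 + 2·2 = 19
  a_5 = 1·19 + -1·3 + 2·-2 + 2·5 = 22
  a_6 = 1·22 + -1·19 + 2·3 + 2·-2 = 5
  a_7 = 1·5 + -1·22 + 2·19 + 2·3 = 27
  a_8 = 1·27 + -1·5 + 2·22 + 2·19 = 104
  a_9 = 1·104 + -1·27 + 2·5 + 2·22 = 131
  a_10 = 1·131 + -1·104 + 2·27 + 2·5 = 91
  a_11 = 1·91 + -1·131 + 2·104 + 2·27 = 222
  a_12 = 1·222 + -1·91 + 2·131 + 2·104 = 601
  a_13 = 1·601 + -1·222 + 2·91 + 2·131 = 823

1,-1,2,2 ; 823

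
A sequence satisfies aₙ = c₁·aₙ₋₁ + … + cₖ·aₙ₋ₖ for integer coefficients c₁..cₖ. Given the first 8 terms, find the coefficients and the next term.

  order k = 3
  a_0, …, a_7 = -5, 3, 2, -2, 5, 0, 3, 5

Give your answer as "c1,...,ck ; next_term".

  a_3 = 0·2 + 1·3 + 1·-5 = -2
  a_4 = 0·-2 + 1·2 + 1·3 = 5
  a_5 = 0·5 + 1·-2 + 1·2 = 0
  a_6 = 0·0 + 1·5 + 1·-2 = 3
  a_7 = 0·3 + 1·0 + 1·5 = 5
  a_8 = 0·5 + 1·3 + 1·0 = 3

0,1,1 ; 3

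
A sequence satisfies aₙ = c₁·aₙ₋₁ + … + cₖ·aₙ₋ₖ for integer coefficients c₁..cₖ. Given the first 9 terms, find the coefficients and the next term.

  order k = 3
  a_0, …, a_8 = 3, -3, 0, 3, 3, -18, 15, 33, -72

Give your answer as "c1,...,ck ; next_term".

  a_3 = -2·0 + -4·-3 + -3·3 = 3
  a_4 = -2·3 + -4·0 + -3·-3 = 3
  a_5 = -2·3 + -4·3 + -3·0 = -18
  a_6 = -2·-18 + -4·3 + -3·3 = 15
  a_7 = -2·15 + -4·-18 + -3·3 = 33
  a_8 = -2·33 + -4·15 + -3·-18 = -72
  a_9 = -2·-72 + -4·33 + -3·15 = -33

-2,-4,-3 ; -33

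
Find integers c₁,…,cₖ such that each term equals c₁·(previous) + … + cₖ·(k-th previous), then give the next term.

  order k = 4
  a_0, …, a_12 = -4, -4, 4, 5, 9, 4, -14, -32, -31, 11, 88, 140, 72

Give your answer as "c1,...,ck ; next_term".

1,-1,-1,-1 ; -167

  a_4 = 1·5 + -1·4 + -1·-4 + -1·-4 = 9
  a_5 = 1·9 + -1·5 + -1·4 + -1·-4 = 4
  a_6 = 1·4 + -1·9 + -1·5 + -1·4 = -14
  a_7 = 1·-14 + -1·4 + -1·9 + -1·5 = -32
  a_8 = 1·-32 + -1·-14 + -1·4 + -1·9 = -31
  a_9 = 1·-31 + -1·-32 + -1·-14 + -1·4 = 11
  a_10 = 1·11 + -1·-31 + -1·-32 + -1·-14 = 88
  a_11 = 1·88 + -1·11 + -1·-31 + -1·-32 = 140
  a_12 = 1·140 + -1·88 + -1·11 + -1·-31 = 72
  a_13 = 1·72 + -1·140 + -1·88 + -1·11 = -167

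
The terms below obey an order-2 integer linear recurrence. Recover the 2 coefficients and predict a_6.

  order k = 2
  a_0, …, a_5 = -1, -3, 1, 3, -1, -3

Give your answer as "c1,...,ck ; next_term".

  a_2 = 0·-3 + -1·-1 = 1
  a_3 = 0·1 + -1·-3 = 3
  a_4 = 0·3 + -1·1 = -1
  a_5 = 0·-1 + -1·3 = -3
  a_6 = 0·-3 + -1·-1 = 1

0,-1 ; 1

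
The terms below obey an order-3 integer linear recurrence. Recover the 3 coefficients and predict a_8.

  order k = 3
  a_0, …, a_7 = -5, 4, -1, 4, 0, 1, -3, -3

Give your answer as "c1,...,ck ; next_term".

1,0,-1 ; -4

  a_3 = 1·-1 + 0·4 + -1·-5 = 4
  a_4 = 1·4 + 0·-1 + -1·4 = 0
  a_5 = 1·0 + 0·4 + -1·-1 = 1
  a_6 = 1·1 + 0·0 + -1·4 = -3
  a_7 = 1·-3 + 0·1 + -1·0 = -3
  a_8 = 1·-3 + 0·-3 + -1·1 = -4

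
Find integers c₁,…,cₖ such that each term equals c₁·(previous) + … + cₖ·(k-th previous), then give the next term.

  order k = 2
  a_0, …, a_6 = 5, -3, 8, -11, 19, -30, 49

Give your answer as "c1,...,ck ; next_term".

-1,1 ; -79

  a_2 = -1·-3 + 1·5 = 8
  a_3 = -1·8 + 1·-3 = -11
  a_4 = -1·-11 + 1·8 = 19
  a_5 = -1·19 + 1·-11 = -30
  a_6 = -1·-30 + 1·19 = 49
  a_7 = -1·49 + 1·-30 = -79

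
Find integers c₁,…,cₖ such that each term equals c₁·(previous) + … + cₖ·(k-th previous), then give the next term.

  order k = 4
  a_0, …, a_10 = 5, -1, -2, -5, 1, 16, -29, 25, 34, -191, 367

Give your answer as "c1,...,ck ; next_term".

-2,-3,0,-3 ; -236

  a_4 = -2·-5 + -3·-2 + 0·-1 + -3·5 = 1
  a_5 = -2·1 + -3·-5 + 0·-2 + -3·-1 = 16
  a_6 = -2·16 + -3·1 + 0·-5 + -3·-2 = -29
  a_7 = -2·-29 + -3·16 + 0·1 + -3·-5 = 25
  a_8 = -2·25 + -3·-29 + 0·16 + -3·1 = 34
  a_9 = -2·34 + -3·25 + 0·-29 + -3·16 = -191
  a_10 = -2·-191 + -3·34 + 0·25 + -3·-29 = 367
  a_11 = -2·367 + -3·-191 + 0·34 + -3·25 = -236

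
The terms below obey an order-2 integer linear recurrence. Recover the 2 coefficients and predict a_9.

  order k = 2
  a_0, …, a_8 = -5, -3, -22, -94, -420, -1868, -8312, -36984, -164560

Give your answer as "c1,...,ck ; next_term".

4,2 ; -732208

  a_2 = 4·-3 + 2·-5 = -22
  a_3 = 4·-22 + 2·-3 = -94
  a_4 = 4·-94 + 2·-22 = -420
  a_5 = 4·-420 + 2·-94 = -1868
  a_6 = 4·-1868 + 2·-420 = -8312
  a_7 = 4·-8312 + 2·-1868 = -36984
  a_8 = 4·-36984 + 2·-8312 = -164560
  a_9 = 4·-164560 + 2·-36984 = -732208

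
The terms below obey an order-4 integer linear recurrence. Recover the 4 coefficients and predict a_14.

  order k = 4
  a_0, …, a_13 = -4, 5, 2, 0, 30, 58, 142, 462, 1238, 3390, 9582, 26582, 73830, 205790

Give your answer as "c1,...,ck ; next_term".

  a_4 = 2·0 + 1·2 + 4·5 + -2·-4 = 30
  a_5 = 2·30 + 1·0 + 4·2 + -2·5 = 58
  a_6 = 2·58 + 1·30 + 4·0 + -2·2 = 142
  a_7 = 2·142 + 1·58 + 4·30 + -2·0 = 462
  a_8 = 2·462 + 1·142 + 4·58 + -2·30 = 1238
  a_9 = 2·1238 + 1·462 + 4·142 + -2·58 = 3390
  a_10 = 2·3390 + 1·1238 + 4·462 + -2·142 = 9582
  a_11 = 2·9582 + 1·3390 + 4·1238 + -2·462 = 26582
  a_12 = 2·26582 + 1·9582 + 4·3390 + -2·1238 = 73830
  a_13 = 2·73830 + 1·26582 + 4·9582 + -2·3390 = 205790
  a_14 = 2·205790 + 1·73830 + 4·26582 + -2·9582 = 572574

2,1,4,-2 ; 572574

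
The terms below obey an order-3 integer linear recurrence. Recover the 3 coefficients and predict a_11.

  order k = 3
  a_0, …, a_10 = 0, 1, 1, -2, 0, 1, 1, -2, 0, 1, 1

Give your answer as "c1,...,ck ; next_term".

  a_3 = -1·1 + -1·1 + -1·0 = -2
  a_4 = -1·-2 + -1·1 + -1·1 = 0
  a_5 = -1·0 + -1·-2 + -1·1 = 1
  a_6 = -1·1 + -1·0 + -1·-2 = 1
  a_7 = -1·1 + -1·1 + -1·0 = -2
  a_8 = -1·-2 + -1·1 + -1·1 = 0
  a_9 = -1·0 + -1·-2 + -1·1 = 1
  a_10 = -1·1 + -1·0 + -1·-2 = 1
  a_11 = -1·1 + -1·1 + -1·0 = -2

-1,-1,-1 ; -2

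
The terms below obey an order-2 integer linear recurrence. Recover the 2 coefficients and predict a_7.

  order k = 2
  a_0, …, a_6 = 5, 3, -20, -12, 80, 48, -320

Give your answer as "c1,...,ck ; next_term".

0,-4 ; -192

  a_2 = 0·3 + -4·5 = -20
  a_3 = 0·-20 + -4·3 = -12
  a_4 = 0·-12 + -4·-20 = 80
  a_5 = 0·80 + -4·-12 = 48
  a_6 = 0·48 + -4·80 = -320
  a_7 = 0·-320 + -4·48 = -192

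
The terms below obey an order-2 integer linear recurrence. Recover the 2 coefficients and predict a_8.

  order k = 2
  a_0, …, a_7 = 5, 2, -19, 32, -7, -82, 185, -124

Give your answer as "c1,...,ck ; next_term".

  a_2 = -2·2 + -3·5 = -19
  a_3 = -2·-19 + -3·2 = 32
  a_4 = -2·32 + -3·-19 = -7
  a_5 = -2·-7 + -3·32 = -82
  a_6 = -2·-82 + -3·-7 = 185
  a_7 = -2·185 + -3·-82 = -124
  a_8 = -2·-124 + -3·185 = -307

-2,-3 ; -307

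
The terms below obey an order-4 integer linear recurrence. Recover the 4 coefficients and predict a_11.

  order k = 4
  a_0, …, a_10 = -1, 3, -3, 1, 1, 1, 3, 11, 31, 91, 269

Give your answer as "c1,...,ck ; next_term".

  a_4 = 2·1 + 2·-3 + 2·3 + 1·-1 = 1
  a_5 = 2·1 + 2·1 + 2·-3 + 1·3 = 1
  a_6 = 2·1 + 2·1 + 2·1 + 1·-3 = 3
  a_7 = 2·3 + 2·1 + 2·1 + 1·1 = 11
  a_8 = 2·11 + 2·3 + 2·1 + 1·1 = 31
  a_9 = 2·31 + 2·11 + 2·3 + 1·1 = 91
  a_10 = 2·91 + 2·31 + 2·11 + 1·3 = 269
  a_11 = 2·269 + 2·91 + 2·31 + 1·11 = 793

2,2,2,1 ; 793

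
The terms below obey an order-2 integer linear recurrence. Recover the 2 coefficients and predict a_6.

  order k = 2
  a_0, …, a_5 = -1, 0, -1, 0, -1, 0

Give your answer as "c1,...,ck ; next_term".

  a_2 = 0·0 + 1·-1 = -1
  a_3 = 0·-1 + 1·0 = 0
  a_4 = 0·0 + 1·-1 = -1
  a_5 = 0·-1 + 1·0 = 0
  a_6 = 0·0 + 1·-1 = -1

0,1 ; -1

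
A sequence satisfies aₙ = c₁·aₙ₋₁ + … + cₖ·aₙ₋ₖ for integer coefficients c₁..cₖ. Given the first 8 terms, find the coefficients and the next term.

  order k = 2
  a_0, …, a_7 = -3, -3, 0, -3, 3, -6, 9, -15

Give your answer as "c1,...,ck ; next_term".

-1,1 ; 24

  a_2 = -1·-3 + 1·-3 = 0
  a_3 = -1·0 + 1·-3 = -3
  a_4 = -1·-3 + 1·0 = 3
  a_5 = -1·3 + 1·-3 = -6
  a_6 = -1·-6 + 1·3 = 9
  a_7 = -1·9 + 1·-6 = -15
  a_8 = -1·-15 + 1·9 = 24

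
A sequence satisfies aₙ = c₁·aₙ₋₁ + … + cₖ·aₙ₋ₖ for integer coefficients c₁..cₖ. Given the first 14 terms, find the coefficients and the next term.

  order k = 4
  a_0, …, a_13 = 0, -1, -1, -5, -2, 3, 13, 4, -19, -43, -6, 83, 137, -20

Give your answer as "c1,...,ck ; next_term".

1,-1,-2,2 ; -335

  a_4 = 1·-5 + -1·-1 + -2·-1 + 2·0 = -2
  a_5 = 1·-2 + -1·-5 + -2·-1 + 2·-1 = 3
  a_6 = 1·3 + -1·-2 + -2·-5 + 2·-1 = 13
  a_7 = 1·13 + -1·3 + -2·-2 + 2·-5 = 4
  a_8 = 1·4 + -1·13 + -2·3 + 2·-2 = -19
  a_9 = 1·-19 + -1·4 + -2·13 + 2·3 = -43
  a_10 = 1·-43 + -1·-19 + -2·4 + 2·13 = -6
  a_11 = 1·-6 + -1·-43 + -2·-19 + 2·4 = 83
  a_12 = 1·83 + -1·-6 + -2·-43 + 2·-19 = 137
  a_13 = 1·137 + -1·83 + -2·-6 + 2·-43 = -20
  a_14 = 1·-20 + -1·137 + -2·83 + 2·-6 = -335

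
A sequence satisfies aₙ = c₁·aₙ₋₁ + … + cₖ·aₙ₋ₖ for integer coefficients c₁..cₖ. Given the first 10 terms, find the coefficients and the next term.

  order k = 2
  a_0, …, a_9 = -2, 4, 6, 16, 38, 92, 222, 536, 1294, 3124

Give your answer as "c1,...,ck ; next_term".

2,1 ; 7542

  a_2 = 2·4 + 1·-2 = 6
  a_3 = 2·6 + 1·4 = 16
  a_4 = 2·16 + 1·6 = 38
  a_5 = 2·38 + 1·16 = 92
  a_6 = 2·92 + 1·38 = 222
  a_7 = 2·222 + 1·92 = 536
  a_8 = 2·536 + 1·222 = 1294
  a_9 = 2·1294 + 1·536 = 3124
  a_10 = 2·3124 + 1·1294 = 7542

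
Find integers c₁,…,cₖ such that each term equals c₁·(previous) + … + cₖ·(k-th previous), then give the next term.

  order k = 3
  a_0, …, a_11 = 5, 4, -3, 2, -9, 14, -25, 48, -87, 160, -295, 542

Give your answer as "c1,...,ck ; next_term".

  a_3 = -1·-3 + 1·4 + -1·5 = 2
  a_4 = -1·2 + 1·-3 + -1·4 = -9
  a_5 = -1·-9 + 1·2 + -1·-3 = 14
  a_6 = -1·14 + 1·-9 + -1·2 = -25
  a_7 = -1·-25 + 1·14 + -1·-9 = 48
  a_8 = -1·48 + 1·-25 + -1·14 = -87
  a_9 = -1·-87 + 1·48 + -1·-25 = 160
  a_10 = -1·160 + 1·-87 + -1·48 = -295
  a_11 = -1·-295 + 1·160 + -1·-87 = 542
  a_12 = -1·542 + 1·-295 + -1·160 = -997

-1,1,-1 ; -997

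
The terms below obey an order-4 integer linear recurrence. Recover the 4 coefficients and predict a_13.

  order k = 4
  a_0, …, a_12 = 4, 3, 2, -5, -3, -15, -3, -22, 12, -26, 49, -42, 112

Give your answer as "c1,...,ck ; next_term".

0,2,-1,-1 ; -107

  a_4 = 0·-5 + 2·2 + -1·3 + -1·4 = -3
  a_5 = 0·-3 + 2·-5 + -1·2 + -1·3 = -15
  a_6 = 0·-15 + 2·-3 + -1·-5 + -1·2 = -3
  a_7 = 0·-3 + 2·-15 + -1·-3 + -1·-5 = -22
  a_8 = 0·-22 + 2·-3 + -1·-15 + -1·-3 = 12
  a_9 = 0·12 + 2·-22 + -1·-3 + -1·-15 = -26
  a_10 = 0·-26 + 2·12 + -1·-22 + -1·-3 = 49
  a_11 = 0·49 + 2·-26 + -1·12 + -1·-22 = -42
  a_12 = 0·-42 + 2·49 + -1·-26 + -1·12 = 112
  a_13 = 0·112 + 2·-42 + -1·49 + -1·-26 = -107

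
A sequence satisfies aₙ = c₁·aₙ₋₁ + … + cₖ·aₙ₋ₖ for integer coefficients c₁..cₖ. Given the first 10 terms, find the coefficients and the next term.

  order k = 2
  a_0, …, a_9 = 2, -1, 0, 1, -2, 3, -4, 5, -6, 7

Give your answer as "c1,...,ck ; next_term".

  a_2 = -2·-1 + -1·2 = 0
  a_3 = -2·0 + -1·-1 = 1
  a_4 = -2·1 + -1·0 = -2
  a_5 = -2·-2 + -1·1 = 3
  a_6 = -2·3 + -1·-2 = -4
  a_7 = -2·-4 + -1·3 = 5
  a_8 = -2·5 + -1·-4 = -6
  a_9 = -2·-6 + -1·5 = 7
  a_10 = -2·7 + -1·-6 = -8

-2,-1 ; -8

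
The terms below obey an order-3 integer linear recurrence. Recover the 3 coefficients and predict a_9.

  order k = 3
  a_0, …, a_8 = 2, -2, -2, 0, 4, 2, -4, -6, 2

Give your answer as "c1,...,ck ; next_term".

  a_3 = 0·-2 + -1·-2 + -1·2 = 0
  a_4 = 0·0 + -1·-2 + -1·-2 = 4
  a_5 = 0·4 + -1·0 + -1·-2 = 2
  a_6 = 0·2 + -1·4 + -1·0 = -4
  a_7 = 0·-4 + -1·2 + -1·4 = -6
  a_8 = 0·-6 + -1·-4 + -1·2 = 2
  a_9 = 0·2 + -1·-6 + -1·-4 = 10

0,-1,-1 ; 10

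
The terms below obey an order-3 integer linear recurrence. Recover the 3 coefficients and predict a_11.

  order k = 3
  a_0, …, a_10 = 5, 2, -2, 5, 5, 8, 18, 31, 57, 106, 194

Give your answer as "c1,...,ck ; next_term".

  a_3 = 1·-2 + 1·2 + 1·5 = 5
  a_4 = 1·5 + 1·-2 + 1·2 = 5
  a_5 = 1·5 + 1·5 + 1·-2 = 8
  a_6 = 1·8 + 1·5 + 1·5 = 18
  a_7 = 1·18 + 1·8 + 1·5 = 31
  a_8 = 1·31 + 1·18 + 1·8 = 57
  a_9 = 1·57 + 1·31 + 1·18 = 106
  a_10 = 1·106 + 1·57 + 1·31 = 194
  a_11 = 1·194 + 1·106 + 1·57 = 357

1,1,1 ; 357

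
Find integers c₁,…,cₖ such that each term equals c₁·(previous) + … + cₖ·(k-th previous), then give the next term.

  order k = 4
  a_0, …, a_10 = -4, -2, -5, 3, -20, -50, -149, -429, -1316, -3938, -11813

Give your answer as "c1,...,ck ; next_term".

2,2,2,3 ; -35421

  a_4 = 2·3 + 2·-5 + 2·-2 + 3·-4 = -20
  a_5 = 2·-20 + 2·3 + 2·-5 + 3·-2 = -50
  a_6 = 2·-50 + 2·-20 + 2·3 + 3·-5 = -149
  a_7 = 2·-149 + 2·-50 + 2·-20 + 3·3 = -429
  a_8 = 2·-429 + 2·-149 + 2·-50 + 3·-20 = -1316
  a_9 = 2·-1316 + 2·-429 + 2·-149 + 3·-50 = -3938
  a_10 = 2·-3938 + 2·-1316 + 2·-429 + 3·-149 = -11813
  a_11 = 2·-11813 + 2·-3938 + 2·-1316 + 3·-429 = -35421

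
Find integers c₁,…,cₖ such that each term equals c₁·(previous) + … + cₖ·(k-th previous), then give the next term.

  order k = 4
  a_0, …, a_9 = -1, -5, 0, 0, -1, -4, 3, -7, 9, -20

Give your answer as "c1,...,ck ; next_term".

-1,1,0,1 ; 32

  a_4 = -1·0 + 1·0 + 0·-5 + 1·-1 = -1
  a_5 = -1·-1 + 1·0 + 0·0 + 1·-5 = -4
  a_6 = -1·-4 + 1·-1 + 0·0 + 1·0 = 3
  a_7 = -1·3 + 1·-4 + 0·-1 + 1·0 = -7
  a_8 = -1·-7 + 1·3 + 0·-4 + 1·-1 = 9
  a_9 = -1·9 + 1·-7 + 0·3 + 1·-4 = -20
  a_10 = -1·-20 + 1·9 + 0·-7 + 1·3 = 32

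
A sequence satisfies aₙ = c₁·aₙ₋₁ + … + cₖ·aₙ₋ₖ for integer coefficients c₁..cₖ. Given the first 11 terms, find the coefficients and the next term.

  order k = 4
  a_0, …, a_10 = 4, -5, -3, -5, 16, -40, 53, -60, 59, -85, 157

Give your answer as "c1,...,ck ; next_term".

-2,-1,1,2 ; -290

  a_4 = -2·-5 + -1·-3 + 1·-5 + 2·4 = 16
  a_5 = -2·16 + -1·-5 + 1·-3 + 2·-5 = -40
  a_6 = -2·-40 + -1·16 + 1·-5 + 2·-3 = 53
  a_7 = -2·53 + -1·-40 + 1·16 + 2·-5 = -60
  a_8 = -2·-60 + -1·53 + 1·-40 + 2·16 = 59
  a_9 = -2·59 + -1·-60 + 1·53 + 2·-40 = -85
  a_10 = -2·-85 + -1·59 + 1·-60 + 2·53 = 157
  a_11 = -2·157 + -1·-85 + 1·59 + 2·-60 = -290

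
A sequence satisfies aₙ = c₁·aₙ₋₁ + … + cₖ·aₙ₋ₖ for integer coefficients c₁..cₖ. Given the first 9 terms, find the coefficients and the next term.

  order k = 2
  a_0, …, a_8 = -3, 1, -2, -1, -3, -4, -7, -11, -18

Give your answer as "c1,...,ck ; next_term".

1,1 ; -29

  a_2 = 1·1 + 1·-3 = -2
  a_3 = 1·-2 + 1·1 = -1
  a_4 = 1·-1 + 1·-2 = -3
  a_5 = 1·-3 + 1·-1 = -4
  a_6 = 1·-4 + 1·-3 = -7
  a_7 = 1·-7 + 1·-4 = -11
  a_8 = 1·-11 + 1·-7 = -18
  a_9 = 1·-18 + 1·-11 = -29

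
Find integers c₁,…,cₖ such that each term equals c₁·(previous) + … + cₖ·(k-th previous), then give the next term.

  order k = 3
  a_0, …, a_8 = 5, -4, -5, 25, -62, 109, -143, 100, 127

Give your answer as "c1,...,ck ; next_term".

  a_3 = -2·-5 + 0·-4 + 3·5 = 25
  a_4 = -2·25 + 0·-5 + 3·-4 = -62
  a_5 = -2·-62 + 0·25 + 3·-5 = 109
  a_6 = -2·109 + 0·-62 + 3·25 = -143
  a_7 = -2·-143 + 0·109 + 3·-62 = 100
  a_8 = -2·100 + 0·-143 + 3·109 = 127
  a_9 = -2·127 + 0·100 + 3·-143 = -683

-2,0,3 ; -683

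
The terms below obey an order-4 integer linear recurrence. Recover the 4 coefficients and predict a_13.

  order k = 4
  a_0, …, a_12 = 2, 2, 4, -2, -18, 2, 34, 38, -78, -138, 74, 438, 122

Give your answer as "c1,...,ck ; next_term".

-1,-2,-4,-2 ; -1018

  a_4 = -1·-2 + -2·4 + -4·2 + -2·2 = -18
  a_5 = -1·-18 + -2·-2 + -4·4 + -2·2 = 2
  a_6 = -1·2 + -2·-18 + -4·-2 + -2·4 = 34
  a_7 = -1·34 + -2·2 + -4·-18 + -2·-2 = 38
  a_8 = -1·38 + -2·34 + -4·2 + -2·-18 = -78
  a_9 = -1·-78 + -2·38 + -4·34 + -2·2 = -138
  a_10 = -1·-138 + -2·-78 + -4·38 + -2·34 = 74
  a_11 = -1·74 + -2·-138 + -4·-78 + -2·38 = 438
  a_12 = -1·438 + -2·74 + -4·-138 + -2·-78 = 122
  a_13 = -1·122 + -2·438 + -4·74 + -2·-138 = -1018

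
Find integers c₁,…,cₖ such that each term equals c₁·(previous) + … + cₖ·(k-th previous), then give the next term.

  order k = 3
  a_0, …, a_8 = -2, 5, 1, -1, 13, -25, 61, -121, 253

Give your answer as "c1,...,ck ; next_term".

  a_3 = -2·1 + 1·5 + 2·-2 = -1
  a_4 = -2·-1 + 1·1 + 2·5 = 13
  a_5 = -2·13 + 1·-1 + 2·1 = -25
  a_6 = -2·-25 + 1·13 + 2·-1 = 61
  a_7 = -2·61 + 1·-25 + 2·13 = -121
  a_8 = -2·-121 + 1·61 + 2·-25 = 253
  a_9 = -2·253 + 1·-121 + 2·61 = -505

-2,1,2 ; -505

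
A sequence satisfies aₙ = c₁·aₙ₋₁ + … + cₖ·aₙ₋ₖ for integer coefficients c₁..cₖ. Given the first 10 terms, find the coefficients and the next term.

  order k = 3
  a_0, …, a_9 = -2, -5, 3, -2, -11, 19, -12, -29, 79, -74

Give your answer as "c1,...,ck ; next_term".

  a_3 = -1·3 + -1·-5 + 2·-2 = -2
  a_4 = -1·-2 + -1·3 + 2·-5 = -11
  a_5 = -1·-11 + -1·-2 + 2·3 = 19
  a_6 = -1·19 + -1·-11 + 2·-2 = -12
  a_7 = -1·-12 + -1·19 + 2·-11 = -29
  a_8 = -1·-29 + -1·-12 + 2·19 = 79
  a_9 = -1·79 + -1·-29 + 2·-12 = -74
  a_10 = -1·-74 + -1·79 + 2·-29 = -63

-1,-1,2 ; -63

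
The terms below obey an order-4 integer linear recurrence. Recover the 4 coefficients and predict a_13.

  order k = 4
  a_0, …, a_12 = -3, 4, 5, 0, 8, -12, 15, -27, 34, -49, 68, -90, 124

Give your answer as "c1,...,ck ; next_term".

-1,1,0,-1 ; -165

  a_4 = -1·0 + 1·5 + 0·4 + -1·-3 = 8
  a_5 = -1·8 + 1·0 + 0·5 + -1·4 = -12
  a_6 = -1·-12 + 1·8 + 0·0 + -1·5 = 15
  a_7 = -1·15 + 1·-12 + 0·8 + -1·0 = -27
  a_8 = -1·-27 + 1·15 + 0·-12 + -1·8 = 34
  a_9 = -1·34 + 1·-27 + 0·15 + -1·-12 = -49
  a_10 = -1·-49 + 1·34 + 0·-27 + -1·15 = 68
  a_11 = -1·68 + 1·-49 + 0·34 + -1·-27 = -90
  a_12 = -1·-90 + 1·68 + 0·-49 + -1·34 = 124
  a_13 = -1·124 + 1·-90 + 0·68 + -1·-49 = -165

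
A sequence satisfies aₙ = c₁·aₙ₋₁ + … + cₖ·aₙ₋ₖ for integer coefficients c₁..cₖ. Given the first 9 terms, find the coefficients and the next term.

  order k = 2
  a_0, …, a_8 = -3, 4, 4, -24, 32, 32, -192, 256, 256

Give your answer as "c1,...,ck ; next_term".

-2,-4 ; -1536

  a_2 = -2·4 + -4·-3 = 4
  a_3 = -2·4 + -4·4 = -24
  a_4 = -2·-24 + -4·4 = 32
  a_5 = -2·32 + -4·-24 = 32
  a_6 = -2·32 + -4·32 = -192
  a_7 = -2·-192 + -4·32 = 256
  a_8 = -2·256 + -4·-192 = 256
  a_9 = -2·256 + -4·256 = -1536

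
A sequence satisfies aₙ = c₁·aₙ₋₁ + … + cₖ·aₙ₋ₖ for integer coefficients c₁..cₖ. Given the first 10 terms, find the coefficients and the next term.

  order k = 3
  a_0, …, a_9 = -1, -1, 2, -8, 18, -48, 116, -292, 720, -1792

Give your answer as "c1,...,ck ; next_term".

-2,2,2 ; 4440

  a_3 = -2·2 + 2·-1 + 2·-1 = -8
  a_4 = -2·-8 + 2·2 + 2·-1 = 18
  a_5 = -2·18 + 2·-8 + 2·2 = -48
  a_6 = -2·-48 + 2·18 + 2·-8 = 116
  a_7 = -2·116 + 2·-48 + 2·18 = -292
  a_8 = -2·-292 + 2·116 + 2·-48 = 720
  a_9 = -2·720 + 2·-292 + 2·116 = -1792
  a_10 = -2·-1792 + 2·720 + 2·-292 = 4440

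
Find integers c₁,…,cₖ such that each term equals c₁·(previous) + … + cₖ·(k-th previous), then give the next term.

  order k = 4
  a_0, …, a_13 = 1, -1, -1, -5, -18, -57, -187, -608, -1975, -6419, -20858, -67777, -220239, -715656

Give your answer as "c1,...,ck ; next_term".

3,1,0,-2 ; -2325491

  a_4 = 3·-5 + 1·-1 + 0·-1 + -2·1 = -18
  a_5 = 3·-18 + 1·-5 + 0·-1 + -2·-1 = -57
  a_6 = 3·-57 + 1·-18 + 0·-5 + -2·-1 = -187
  a_7 = 3·-187 + 1·-57 + 0·-18 + -2·-5 = -608
  a_8 = 3·-608 + 1·-187 + 0·-57 + -2·-18 = -1975
  a_9 = 3·-1975 + 1·-608 + 0·-187 + -2·-57 = -6419
  a_10 = 3·-6419 + 1·-1975 + 0·-608 + -2·-187 = -20858
  a_11 = 3·-20858 + 1·-6419 + 0·-1975 + -2·-608 = -67777
  a_12 = 3·-67777 + 1·-20858 + 0·-6419 + -2·-1975 = -220239
  a_13 = 3·-220239 + 1·-67777 + 0·-20858 + -2·-6419 = -715656
  a_14 = 3·-715656 + 1·-220239 + 0·-67777 + -2·-20858 = -2325491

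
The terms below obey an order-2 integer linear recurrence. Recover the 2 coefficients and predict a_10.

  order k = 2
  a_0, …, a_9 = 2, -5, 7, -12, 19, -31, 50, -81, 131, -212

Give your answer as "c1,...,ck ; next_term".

-1,1 ; 343

  a_2 = -1·-5 + 1·2 = 7
  a_3 = -1·7 + 1·-5 = -12
  a_4 = -1·-12 + 1·7 = 19
  a_5 = -1·19 + 1·-12 = -31
  a_6 = -1·-31 + 1·19 = 50
  a_7 = -1·50 + 1·-31 = -81
  a_8 = -1·-81 + 1·50 = 131
  a_9 = -1·131 + 1·-81 = -212
  a_10 = -1·-212 + 1·131 = 343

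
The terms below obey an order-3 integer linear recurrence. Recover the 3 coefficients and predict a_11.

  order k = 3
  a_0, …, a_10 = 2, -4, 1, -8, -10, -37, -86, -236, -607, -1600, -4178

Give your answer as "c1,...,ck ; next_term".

2,2,-1 ; -10949

  a_3 = 2·1 + 2·-4 + -1·2 = -8
  a_4 = 2·-8 + 2·1 + -1·-4 = -10
  a_5 = 2·-10 + 2·-8 + -1·1 = -37
  a_6 = 2·-37 + 2·-10 + -1·-8 = -86
  a_7 = 2·-86 + 2·-37 + -1·-10 = -236
  a_8 = 2·-236 + 2·-86 + -1·-37 = -607
  a_9 = 2·-607 + 2·-236 + -1·-86 = -1600
  a_10 = 2·-1600 + 2·-607 + -1·-236 = -4178
  a_11 = 2·-4178 + 2·-1600 + -1·-607 = -10949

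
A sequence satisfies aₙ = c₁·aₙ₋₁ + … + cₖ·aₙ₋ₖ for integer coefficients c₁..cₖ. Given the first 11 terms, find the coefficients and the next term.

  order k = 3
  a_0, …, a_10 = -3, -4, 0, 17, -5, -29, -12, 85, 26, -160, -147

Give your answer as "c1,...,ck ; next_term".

-1,-2,-3 ; 389

  a_3 = -1·0 + -2·-4 + -3·-3 = 17
  a_4 = -1·17 + -2·0 + -3·-4 = -5
  a_5 = -1·-5 + -2·17 + -3·0 = -29
  a_6 = -1·-29 + -2·-5 + -3·17 = -12
  a_7 = -1·-12 + -2·-29 + -3·-5 = 85
  a_8 = -1·85 + -2·-12 + -3·-29 = 26
  a_9 = -1·26 + -2·85 + -3·-12 = -160
  a_10 = -1·-160 + -2·26 + -3·85 = -147
  a_11 = -1·-147 + -2·-160 + -3·26 = 389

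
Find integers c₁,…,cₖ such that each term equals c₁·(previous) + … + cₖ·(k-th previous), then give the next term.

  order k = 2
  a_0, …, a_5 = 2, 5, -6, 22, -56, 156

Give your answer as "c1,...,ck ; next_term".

-2,2 ; -424

  a_2 = -2·5 + 2·2 = -6
  a_3 = -2·-6 + 2·5 = 22
  a_4 = -2·22 + 2·-6 = -56
  a_5 = -2·-56 + 2·22 = 156
  a_6 = -2·156 + 2·-56 = -424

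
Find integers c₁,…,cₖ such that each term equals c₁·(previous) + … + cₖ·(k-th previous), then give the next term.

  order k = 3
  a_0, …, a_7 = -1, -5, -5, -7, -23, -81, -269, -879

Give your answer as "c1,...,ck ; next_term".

  a_3 = 4·-5 + -3·-5 + 2·-1 = -7
  a_4 = 4·-7 + -3·-5 + 2·-5 = -23
  a_5 = 4·-23 + -3·-7 + 2·-5 = -81
  a_6 = 4·-81 + -3·-23 + 2·-7 = -269
  a_7 = 4·-269 + -3·-81 + 2·-23 = -879
  a_8 = 4·-879 + -3·-269 + 2·-81 = -2871

4,-3,2 ; -2871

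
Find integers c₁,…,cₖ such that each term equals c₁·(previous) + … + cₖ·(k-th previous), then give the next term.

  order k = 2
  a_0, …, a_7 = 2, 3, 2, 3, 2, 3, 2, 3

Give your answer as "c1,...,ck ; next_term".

  a_2 = 0·3 + 1·2 = 2
  a_3 = 0·2 + 1·3 = 3
  a_4 = 0·3 + 1·2 = 2
  a_5 = 0·2 + 1·3 = 3
  a_6 = 0·3 + 1·2 = 2
  a_7 = 0·2 + 1·3 = 3
  a_8 = 0·3 + 1·2 = 2

0,1 ; 2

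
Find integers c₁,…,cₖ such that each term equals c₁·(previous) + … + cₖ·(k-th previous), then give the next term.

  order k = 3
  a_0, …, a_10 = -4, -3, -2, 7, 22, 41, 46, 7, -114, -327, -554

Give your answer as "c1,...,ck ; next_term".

  a_3 = 2·-2 + -1·-3 + -2·-4 = 7
  a_4 = 2·7 + -1·-2 + -2·-3 = 22
  a_5 = 2·22 + -1·7 + -2·-2 = 41
  a_6 = 2·41 + -1·22 + -2·7 = 46
  a_7 = 2·46 + -1·41 + -2·22 = 7
  a_8 = 2·7 + -1·46 + -2·41 = -114
  a_9 = 2·-114 + -1·7 + -2·46 = -327
  a_10 = 2·-327 + -1·-114 + -2·7 = -554
  a_11 = 2·-554 + -1·-327 + -2·-114 = -553

2,-1,-2 ; -553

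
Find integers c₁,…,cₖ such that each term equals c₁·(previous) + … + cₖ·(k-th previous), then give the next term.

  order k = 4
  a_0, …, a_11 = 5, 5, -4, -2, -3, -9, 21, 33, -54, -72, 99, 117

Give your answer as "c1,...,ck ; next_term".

0,-3,0,-3 ; -135

  a_4 = 0·-2 + -3·-4 + 0·5 + -3·5 = -3
  a_5 = 0·-3 + -3·-2 + 0·-4 + -3·5 = -9
  a_6 = 0·-9 + -3·-3 + 0·-2 + -3·-4 = 21
  a_7 = 0·21 + -3·-9 + 0·-3 + -3·-2 = 33
  a_8 = 0·33 + -3·21 + 0·-9 + -3·-3 = -54
  a_9 = 0·-54 + -3·33 + 0·21 + -3·-9 = -72
  a_10 = 0·-72 + -3·-54 + 0·33 + -3·21 = 99
  a_11 = 0·99 + -3·-72 + 0·-54 + -3·33 = 117
  a_12 = 0·117 + -3·99 + 0·-72 + -3·-54 = -135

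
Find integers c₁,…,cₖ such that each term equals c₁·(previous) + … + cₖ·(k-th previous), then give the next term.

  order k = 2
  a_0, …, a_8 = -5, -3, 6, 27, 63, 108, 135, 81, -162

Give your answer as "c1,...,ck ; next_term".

  a_2 = 3·-3 + -3·-5 = 6
  a_3 = 3·6 + -3·-3 = 27
  a_4 = 3·27 + -3·6 = 63
  a_5 = 3·63 + -3·27 = 108
  a_6 = 3·108 + -3·63 = 135
  a_7 = 3·135 + -3·108 = 81
  a_8 = 3·81 + -3·135 = -162
  a_9 = 3·-162 + -3·81 = -729

3,-3 ; -729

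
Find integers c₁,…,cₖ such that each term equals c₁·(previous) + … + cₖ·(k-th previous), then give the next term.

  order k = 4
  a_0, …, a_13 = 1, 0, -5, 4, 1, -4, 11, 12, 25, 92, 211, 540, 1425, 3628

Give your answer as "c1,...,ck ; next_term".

2,1,2,-2 ; 9339

  a_4 = 2·4 + 1·-5 + 2·0 + -2·1 = 1
  a_5 = 2·1 + 1·4 + 2·-5 + -2·0 = -4
  a_6 = 2·-4 + 1·1 + 2·4 + -2·-5 = 11
  a_7 = 2·11 + 1·-4 + 2·1 + -2·4 = 12
  a_8 = 2·12 + 1·11 + 2·-4 + -2·1 = 25
  a_9 = 2·25 + 1·12 + 2·11 + -2·-4 = 92
  a_10 = 2·92 + 1·25 + 2·12 + -2·11 = 211
  a_11 = 2·211 + 1·92 + 2·25 + -2·12 = 540
  a_12 = 2·540 + 1·211 + 2·92 + -2·25 = 1425
  a_13 = 2·1425 + 1·540 + 2·211 + -2·92 = 3628
  a_14 = 2·3628 + 1·1425 + 2·540 + -2·211 = 9339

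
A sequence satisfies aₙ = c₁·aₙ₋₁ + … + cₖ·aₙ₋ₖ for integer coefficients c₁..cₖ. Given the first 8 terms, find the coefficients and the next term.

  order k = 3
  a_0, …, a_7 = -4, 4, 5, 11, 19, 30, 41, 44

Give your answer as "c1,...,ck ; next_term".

3,-2,-1 ; 20

  a_3 = 3·5 + -2·4 + -1·-4 = 11
  a_4 = 3·11 + -2·5 + -1·4 = 19
  a_5 = 3·19 + -2·11 + -1·5 = 30
  a_6 = 3·30 + -2·19 + -1·11 = 41
  a_7 = 3·41 + -2·30 + -1·19 = 44
  a_8 = 3·44 + -2·41 + -1·30 = 20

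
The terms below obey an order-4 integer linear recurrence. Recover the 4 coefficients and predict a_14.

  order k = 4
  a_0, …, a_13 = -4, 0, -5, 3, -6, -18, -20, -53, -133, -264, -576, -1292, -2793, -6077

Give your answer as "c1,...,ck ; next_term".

  a_4 = 1·3 + 1·-5 + 3·0 + 1·-4 = -6
  a_5 = 1·-6 + 1·3 + 3·-5 + 1·0 = -18
  a_6 = 1·-18 + 1·-6 + 3·3 + 1·-5 = -20
  a_7 = 1·-20 + 1·-18 + 3·-6 + 1·3 = -53
  a_8 = 1·-53 + 1·-20 + 3·-18 + 1·-6 = -133
  a_9 = 1·-133 + 1·-53 + 3·-20 + 1·-18 = -264
  a_10 = 1·-264 + 1·-133 + 3·-53 + 1·-20 = -576
  a_11 = 1·-576 + 1·-264 + 3·-133 + 1·-53 = -1292
  a_12 = 1·-1292 + 1·-576 + 3·-264 + 1·-133 = -2793
  a_13 = 1·-2793 + 1·-1292 + 3·-576 + 1·-264 = -6077
  a_14 = 1·-6077 + 1·-2793 + 3·-1292 + 1·-576 = -13322

1,1,3,1 ; -13322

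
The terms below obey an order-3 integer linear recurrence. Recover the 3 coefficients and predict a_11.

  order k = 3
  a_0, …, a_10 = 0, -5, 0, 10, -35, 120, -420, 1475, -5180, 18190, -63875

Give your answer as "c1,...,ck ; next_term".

  a_3 = -4·0 + -2·-5 + -1·0 = 10
  a_4 = -4·10 + -2·0 + -1·-5 = -35
  a_5 = -4·-35 + -2·10 + -1·0 = 120
  a_6 = -4·120 + -2·-35 + -1·10 = -420
  a_7 = -4·-420 + -2·120 + -1·-35 = 1475
  a_8 = -4·1475 + -2·-420 + -1·120 = -5180
  a_9 = -4·-5180 + -2·1475 + -1·-420 = 18190
  a_10 = -4·18190 + -2·-5180 + -1·1475 = -63875
  a_11 = -4·-63875 + -2·18190 + -1·-5180 = 224300

-4,-2,-1 ; 224300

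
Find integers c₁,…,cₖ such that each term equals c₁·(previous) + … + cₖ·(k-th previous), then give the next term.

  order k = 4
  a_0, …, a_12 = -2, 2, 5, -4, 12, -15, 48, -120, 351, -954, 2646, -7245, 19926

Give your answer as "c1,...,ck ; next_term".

-3,0,3,3 ; -54702

  a_4 = -3·-4 + 0·5 + 3·2 + 3·-2 = 12
  a_5 = -3·12 + 0·-4 + 3·5 + 3·2 = -15
  a_6 = -3·-15 + 0·12 + 3·-4 + 3·5 = 48
  a_7 = -3·48 + 0·-15 + 3·12 + 3·-4 = -120
  a_8 = -3·-120 + 0·48 + 3·-15 + 3·12 = 351
  a_9 = -3·351 + 0·-120 + 3·48 + 3·-15 = -954
  a_10 = -3·-954 + 0·351 + 3·-120 + 3·48 = 2646
  a_11 = -3·2646 + 0·-954 + 3·351 + 3·-120 = -7245
  a_12 = -3·-7245 + 0·2646 + 3·-954 + 3·351 = 19926
  a_13 = -3·19926 + 0·-7245 + 3·2646 + 3·-954 = -54702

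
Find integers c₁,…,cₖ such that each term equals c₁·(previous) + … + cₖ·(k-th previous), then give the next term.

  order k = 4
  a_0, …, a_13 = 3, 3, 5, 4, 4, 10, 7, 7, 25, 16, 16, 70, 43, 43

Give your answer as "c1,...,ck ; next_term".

1,0,3,-3 ; 205

  a_4 = 1·4 + 0·5 + 3·3 + -3·3 = 4
  a_5 = 1·4 + 0·4 + 3·5 + -3·3 = 10
  a_6 = 1·10 + 0·4 + 3·4 + -3·5 = 7
  a_7 = 1·7 + 0·10 + 3·4 + -3·4 = 7
  a_8 = 1·7 + 0·7 + 3·10 + -3·4 = 25
  a_9 = 1·25 + 0·7 + 3·7 + -3·10 = 16
  a_10 = 1·16 + 0·25 + 3·7 + -3·7 = 16
  a_11 = 1·16 + 0·16 + 3·25 + -3·7 = 70
  a_12 = 1·70 + 0·16 + 3·16 + -3·25 = 43
  a_13 = 1·43 + 0·70 + 3·16 + -3·16 = 43
  a_14 = 1·43 + 0·43 + 3·70 + -3·16 = 205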